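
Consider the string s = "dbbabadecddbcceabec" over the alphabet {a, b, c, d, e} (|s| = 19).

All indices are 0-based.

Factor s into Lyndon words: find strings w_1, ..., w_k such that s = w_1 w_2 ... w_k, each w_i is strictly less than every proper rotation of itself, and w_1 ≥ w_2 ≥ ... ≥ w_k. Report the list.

["d", "b", "b", "abadecddbcceabec"]

emit factor 1: 'd' (i=0, period=1)
emit factor 2: 'b' (i=1, period=1)
emit factor 3: 'b' (i=2, period=1)
emit factor 4: 'abadecddbcceabec' (i=3, period=16)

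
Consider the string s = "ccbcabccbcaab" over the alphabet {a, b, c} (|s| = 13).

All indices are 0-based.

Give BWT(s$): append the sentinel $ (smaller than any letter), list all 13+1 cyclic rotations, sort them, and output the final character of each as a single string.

rank  rotation        last
    0  $ccbcabccbcaab  b
    1  aab$ccbcabccbc  c
    2  ab$ccbcabccbca  a
    3  abccbcaab$ccbc  c
    4  b$ccbcabccbcaa  a
    5  bcaab$ccbcabcc  c
    6  bcabccbcaab$cc  c
    7  bccbcaab$ccbca  a
    8  caab$ccbcabccb  b
    9  cabccbcaab$ccb  b
   10  cbcaab$ccbcabc  c
   11  cbcabccbcaab$c  c
   12  ccbcaab$ccbcab  b
   13  ccbcabccbcaab$  $

bcacaccabbccb$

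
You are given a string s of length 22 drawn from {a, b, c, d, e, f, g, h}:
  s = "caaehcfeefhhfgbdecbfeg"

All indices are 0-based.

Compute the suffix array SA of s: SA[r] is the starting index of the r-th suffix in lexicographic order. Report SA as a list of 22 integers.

[1, 2, 14, 18, 0, 17, 5, 15, 16, 7, 8, 20, 3, 6, 19, 12, 9, 21, 13, 4, 11, 10]

rank→(start, suffix):
  0 → (1, 'aaehcfeefhhfgbdecbfeg')
  1 → (2, 'aehcfeefhhfgbdecbfeg')
  2 → (14, 'bdecbfeg')
  3 → (18, 'bfeg')
  4 → (0, 'caaehcfeefhhfgbdecbfeg')
  5 → (17, 'cbfeg')
  6 → (5, 'cfeefhhfgbdecbfeg')
  7 → (15, 'decbfeg')
  8 → (16, 'ecbfeg')
  9 → (7, 'eefhhfgbdecbfeg')
  10 → (8, 'efhhfgbdecbfeg')
  11 → (20, 'eg')
  12 → (3, 'ehcfeefhhfgbdecbfeg')
  13 → (6, 'feefhhfgbdecbfeg')
  14 → (19, 'feg')
  15 → (12, 'fgbdecbfeg')
  16 → (9, 'fhhfgbdecbfeg')
  17 → (21, 'g')
  18 → (13, 'gbdecbfeg')
  19 → (4, 'hcfeefhhfgbdecbfeg')
  20 → (11, 'hfgbdecbfeg')
  21 → (10, 'hhfgbdecbfeg')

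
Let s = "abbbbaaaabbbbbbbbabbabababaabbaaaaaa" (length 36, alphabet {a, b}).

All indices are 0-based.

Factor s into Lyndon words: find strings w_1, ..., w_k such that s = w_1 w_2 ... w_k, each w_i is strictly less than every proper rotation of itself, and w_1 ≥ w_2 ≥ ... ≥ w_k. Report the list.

emit factor 1: 'abbbb' (i=0, period=5)
emit factor 2: 'aaaabbbbbbbbabbabababaabb' (i=5, period=25)
emit factor 3: 'a' (i=30, period=1)
emit factor 4: 'a' (i=31, period=1)
emit factor 5: 'a' (i=32, period=1)
emit factor 6: 'a' (i=33, period=1)
emit factor 7: 'a' (i=34, period=1)
emit factor 8: 'a' (i=35, period=1)

["abbbb", "aaaabbbbbbbbabbabababaabb", "a", "a", "a", "a", "a", "a"]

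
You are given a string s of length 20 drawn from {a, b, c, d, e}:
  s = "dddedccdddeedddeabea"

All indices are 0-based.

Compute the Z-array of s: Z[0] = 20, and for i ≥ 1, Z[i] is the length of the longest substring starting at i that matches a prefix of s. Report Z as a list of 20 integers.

Z[0]=20
i=1: outside box; Z[1]=2 scan→box=[1,3)
i=2: min(r-i=1, Z[1]=2)=1; Z[2]=1
i=3: outside box; Z[3]=0
i=4: outside box; Z[4]=1 scan→box=[4,5)
i=5: outside box; Z[5]=0
i=6: outside box; Z[6]=0
i=7: outside box; Z[7]=4 scan→box=[7,11)
i=8: min(r-i=3, Z[1]=2)=2; Z[8]=2
i=9: min(r-i=2, Z[2]=1)=1; Z[9]=1
i=10: min(r-i=1, Z[3]=0)=0; Z[10]=0
i=11: outside box; Z[11]=0
i=12: outside box; Z[12]=4 scan→box=[12,16)
i=13: min(r-i=3, Z[1]=2)=2; Z[13]=2
i=14: min(r-i=2, Z[2]=1)=1; Z[14]=1
i=15: min(r-i=1, Z[3]=0)=0; Z[15]=0
i=16: outside box; Z[16]=0
i=17: outside box; Z[17]=0
i=18: outside box; Z[18]=0
i=19: outside box; Z[19]=0

[20, 2, 1, 0, 1, 0, 0, 4, 2, 1, 0, 0, 4, 2, 1, 0, 0, 0, 0, 0]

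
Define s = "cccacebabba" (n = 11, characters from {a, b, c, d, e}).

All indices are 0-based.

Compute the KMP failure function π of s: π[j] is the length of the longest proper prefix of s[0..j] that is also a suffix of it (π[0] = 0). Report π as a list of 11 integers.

[0, 1, 2, 0, 1, 0, 0, 0, 0, 0, 0]

π[0] = 0
j=1 s[j]='c': π[1]=1 (border 'c')
j=2 s[j]='c': π[2]=2 (border 'cc')
j=3 s[j]='a': k: 2→1→0; π[3]=0 (border '')
j=4 s[j]='c': π[4]=1 (border 'c')
j=5 s[j]='e': k: 1→0; π[5]=0 (border '')
j=6 s[j]='b': π[6]=0 (border '')
j=7 s[j]='a': π[7]=0 (border '')
j=8 s[j]='b': π[8]=0 (border '')
j=9 s[j]='b': π[9]=0 (border '')
j=10 s[j]='a': π[10]=0 (border '')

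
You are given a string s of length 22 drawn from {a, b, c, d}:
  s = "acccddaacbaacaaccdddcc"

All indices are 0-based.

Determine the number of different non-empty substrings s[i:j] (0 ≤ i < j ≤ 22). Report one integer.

218

rank | idx | suffix
   0 |  10 | aacaaccdddcc
   1 |   6 | aacbaacaaccdddcc
   2 |  13 | aaccdddcc
   3 |  11 | acaaccdddcc
   4 |   7 | acbaacaaccdddcc
   5 |   0 | acccddaacbaacaaccdddcc
   6 |  14 | accdddcc
   7 |   9 | baacaaccdddcc
   8 |  21 | c
   9 |  12 | caaccdddcc
  10 |   8 | cbaacaaccdddcc
  11 |  20 | cc
  12 |   1 | cccddaacbaacaaccdddcc
  13 |   2 | ccddaacbaacaaccdddcc
  14 |  15 | ccdddcc
  15 |   3 | cddaacbaacaaccdddcc
  16 |  16 | cdddcc
  17 |   5 | daacbaacaaccdddcc
  18 |  19 | dcc
  19 |   4 | ddaacbaacaaccdddcc
  20 |  18 | ddcc
  21 |  17 | dddcc

SA = [10, 6, 13, 11, 7, 0, 14, 9, 21, 12, 8, 20, 1, 2, 15, 3, 16, 5, 19, 4, 18, 17]
rank  pair      lcp
   1  s[10:],s[6:]  3  'aac'
   2  s[6:],s[13:]  3  'aac'
   3  s[13:],s[11:]  1  'a'
   4  s[11:],s[7:]  2  'ac'
   5  s[7:],s[0:]  2  'ac'
   6  s[0:],s[14:]  3  'acc'
   7  s[14:],s[9:]  0  ''
   8  s[9:],s[21:]  0  ''
   9  s[21:],s[12:]  1  'c'
  10  s[12:],s[8:]  1  'c'
  11  s[8:],s[20:]  1  'c'
  12  s[20:],s[1:]  2  'cc'
  13  s[1:],s[2:]  2  'cc'
  14  s[2:],s[15:]  4  'ccdd'
  15  s[15:],s[3:]  1  'c'
  16  s[3:],s[16:]  3  'cdd'
  17  s[16:],s[5:]  0  ''
  18  s[5:],s[19:]  1  'd'
  19  s[19:],s[4:]  1  'd'
  20  s[4:],s[18:]  2  'dd'
  21  s[18:],s[17:]  2  'dd'

n(n+1)/2 = 22·23/2 = 253
Σ LCP = 0 + 3 + 3 + 1 + 2 + 2 + 3 + 0 + 0 + 1 + 1 + 1 + 2 + 2 + 4 + 1 + 3 + 0 + 1 + 1 + 2 + 2 = 35
distinct = 253 − 35 = 218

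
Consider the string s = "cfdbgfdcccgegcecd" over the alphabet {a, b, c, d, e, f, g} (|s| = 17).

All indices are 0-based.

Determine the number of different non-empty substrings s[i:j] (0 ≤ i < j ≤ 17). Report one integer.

140

sorted suffixes:
  #0 SA[0]=3  'bgfdcccgegcecd'
  #1 SA[1]=7  'cccgegcecd'
  #2 SA[2]=8  'ccgegcecd'
  #3 SA[3]=15  'cd'
  #4 SA[4]=13  'cecd'
  #5 SA[5]=0  'cfdbgfdcccgegcecd'
  #6 SA[6]=9  'cgegcecd'
  #7 SA[7]=16  'd'
  #8 SA[8]=2  'dbgfdcccgegcecd'
  #9 SA[9]=6  'dcccgegcecd'
  #10 SA[10]=14  'ecd'
  #11 SA[11]=11  'egcecd'
  #12 SA[12]=1  'fdbgfdcccgegcecd'
  #13 SA[13]=5  'fdcccgegcecd'
  #14 SA[14]=12  'gcecd'
  #15 SA[15]=10  'gegcecd'
  #16 SA[16]=4  'gfdcccgegcecd'

SA = [3, 7, 8, 15, 13, 0, 9, 16, 2, 6, 14, 11, 1, 5, 12, 10, 4]
rank  pair      lcp
   1  s[3:],s[7:]  0  ''
   2  s[7:],s[8:]  2  'cc'
   3  s[8:],s[15:]  1  'c'
   4  s[15:],s[13:]  1  'c'
   5  s[13:],s[0:]  1  'c'
   6  s[0:],s[9:]  1  'c'
   7  s[9:],s[16:]  0  ''
   8  s[16:],s[2:]  1  'd'
   9  s[2:],s[6:]  1  'd'
  10  s[6:],s[14:]  0  ''
  11  s[14:],s[11:]  1  'e'
  12  s[11:],s[1:]  0  ''
  13  s[1:],s[5:]  2  'fd'
  14  s[5:],s[12:]  0  ''
  15  s[12:],s[10:]  1  'g'
  16  s[10:],s[4:]  1  'g'

n(n+1)/2 = 17·18/2 = 153
Σ LCP = 0 + 0 + 2 + 1 + 1 + 1 + 1 + 0 + 1 + 1 + 0 + 1 + 0 + 2 + 0 + 1 + 1 = 13
distinct = 153 − 13 = 140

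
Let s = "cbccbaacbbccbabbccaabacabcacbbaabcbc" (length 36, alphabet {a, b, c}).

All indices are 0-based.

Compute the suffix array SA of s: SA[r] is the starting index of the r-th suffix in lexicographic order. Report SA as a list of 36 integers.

[18, 30, 5, 19, 13, 23, 31, 21, 26, 6, 29, 4, 12, 20, 28, 14, 8, 34, 24, 32, 15, 1, 9, 35, 17, 22, 25, 3, 11, 27, 7, 33, 0, 16, 2, 10]

sorted suffixes:
  #0 SA[0]=18  'aabacabcacbbaabcbc'
  #1 SA[1]=30  'aabcbc'
  #2 SA[2]=5  'aacbbccbabbccaabacabcacbbaabcbc'
  #3 SA[3]=19  'abacabcacbbaabcbc'
  #4 SA[4]=13  'abbccaabacabcacbbaabcbc'
  #5 SA[5]=23  'abcacbbaabcbc'
  #6 SA[6]=31  'abcbc'
  #7 SA[7]=21  'acabcacbbaabcbc'
  #8 SA[8]=26  'acbbaabcbc'
  #9 SA[9]=6  'acbbccbabbccaabacabcacbbaabcbc'
  #10 SA[10]=29  'baabcbc'
  #11 SA[11]=4  'baacbbccbabbccaabacabcacbbaabcbc'
  #12 SA[12]=12  'babbccaabacabcacbbaabcbc'
  #13 SA[13]=20  'bacabcacbbaabcbc'
  #14 SA[14]=28  'bbaabcbc'
  #15 SA[15]=14  'bbccaabacabcacbbaabcbc'
  #16 SA[16]=8  'bbccbabbccaabacabcacbbaabcbc'
  #17 SA[17]=34  'bc'
  #18 SA[18]=24  'bcacbbaabcbc'
  #19 SA[19]=32  'bcbc'
  #20 SA[20]=15  'bccaabacabcacbbaabcbc'
  #21 SA[21]=1  'bccbaacbbccbabbccaabacabcacbbaabcbc'
  #22 SA[22]=9  'bccbabbccaabacabcacbbaabcbc'
  #23 SA[23]=35  'c'
  #24 SA[24]=17  'caabacabcacbbaabcbc'
  #25 SA[25]=22  'cabcacbbaabcbc'
  #26 SA[26]=25  'cacbbaabcbc'
  #27 SA[27]=3  'cbaacbbccbabbccaabacabcacbbaabcbc'
  #28 SA[28]=11  'cbabbccaabacabcacbbaabcbc'
  #29 SA[29]=27  'cbbaabcbc'
  #30 SA[30]=7  'cbbccbabbccaabacabcacbbaabcbc'
  #31 SA[31]=33  'cbc'
  #32 SA[32]=0  'cbccbaacbbccbabbccaabacabcacbbaabcbc'
  #33 SA[33]=16  'ccaabacabcacbbaabcbc'
  #34 SA[34]=2  'ccbaacbbccbabbccaabacabcacbbaabcbc'
  #35 SA[35]=10  'ccbabbccaabacabcacbbaabcbc'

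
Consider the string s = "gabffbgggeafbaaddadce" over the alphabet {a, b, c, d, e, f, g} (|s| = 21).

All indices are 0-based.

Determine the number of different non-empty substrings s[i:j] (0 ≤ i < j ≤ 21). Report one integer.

214

rank→(start, suffix):
  0 → (13, 'aaddadce')
  1 → (1, 'abffbgggeafbaaddadce')
  2 → (17, 'adce')
  3 → (14, 'addadce')
  4 → (10, 'afbaaddadce')
  5 → (12, 'baaddadce')
  6 → (2, 'bffbgggeafbaaddadce')
  7 → (5, 'bgggeafbaaddadce')
  8 → (19, 'ce')
  9 → (16, 'dadce')
  10 → (18, 'dce')
  11 → (15, 'ddadce')
  12 → (20, 'e')
  13 → (9, 'eafbaaddadce')
  14 → (11, 'fbaaddadce')
  15 → (4, 'fbgggeafbaaddadce')
  16 → (3, 'ffbgggeafbaaddadce')
  17 → (0, 'gabffbgggeafbaaddadce')
  18 → (8, 'geafbaaddadce')
  19 → (7, 'ggeafbaaddadce')
  20 → (6, 'gggeafbaaddadce')

SA = [13, 1, 17, 14, 10, 12, 2, 5, 19, 16, 18, 15, 20, 9, 11, 4, 3, 0, 8, 7, 6]
i: (SA[i-1],SA[i]) lcp shared
  1: (13,1) 1 'a'
  2: (1,17) 1 'a'
  3: (17,14) 2 'ad'
  4: (14,10) 1 'a'
  5: (10,12) 0 ''
  6: (12,2) 1 'b'
  7: (2,5) 1 'b'
  8: (5,19) 0 ''
  9: (19,16) 0 ''
  10: (16,18) 1 'd'
  11: (18,15) 1 'd'
  12: (15,20) 0 ''
  13: (20,9) 1 'e'
  14: (9,11) 0 ''
  15: (11,4) 2 'fb'
  16: (4,3) 1 'f'
  17: (3,0) 0 ''
  18: (0,8) 1 'g'
  19: (8,7) 1 'g'
  20: (7,6) 2 'gg'

n(n+1)/2 = 21·22/2 = 231
Σ LCP = 0 + 1 + 1 + 2 + 1 + 0 + 1 + 1 + 0 + 0 + 1 + 1 + 0 + 1 + 0 + 2 + 1 + 0 + 1 + 1 + 2 = 17
distinct = 231 − 17 = 214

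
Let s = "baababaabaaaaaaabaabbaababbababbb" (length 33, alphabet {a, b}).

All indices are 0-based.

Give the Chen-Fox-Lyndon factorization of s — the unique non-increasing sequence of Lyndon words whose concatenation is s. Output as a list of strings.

["b", "aabab", "aab", "aaaaaaabaabbaababbababbb"]

emit factor 1: 'b' (i=0, period=1)
emit factor 2: 'aabab' (i=1, period=5)
emit factor 3: 'aab' (i=6, period=3)
emit factor 4: 'aaaaaaabaabbaababbababbb' (i=9, period=24)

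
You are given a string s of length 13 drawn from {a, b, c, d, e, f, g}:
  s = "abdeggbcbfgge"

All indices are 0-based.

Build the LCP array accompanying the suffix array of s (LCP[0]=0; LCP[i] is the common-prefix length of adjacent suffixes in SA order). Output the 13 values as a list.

[0, 0, 1, 1, 0, 0, 0, 1, 0, 0, 1, 1, 2]

rank→(start, suffix):
  0 → (0, 'abdeggbcbfgge')
  1 → (6, 'bcbfgge')
  2 → (1, 'bdeggbcbfgge')
  3 → (8, 'bfgge')
  4 → (7, 'cbfgge')
  5 → (2, 'deggbcbfgge')
  6 → (12, 'e')
  7 → (3, 'eggbcbfgge')
  8 → (9, 'fgge')
  9 → (5, 'gbcbfgge')
  10 → (11, 'ge')
  11 → (4, 'ggbcbfgge')
  12 → (10, 'gge')

SA = [0, 6, 1, 8, 7, 2, 12, 3, 9, 5, 11, 4, 10]
i: (SA[i-1],SA[i]) lcp shared
  1: (0,6) 0 ''
  2: (6,1) 1 'b'
  3: (1,8) 1 'b'
  4: (8,7) 0 ''
  5: (7,2) 0 ''
  6: (2,12) 0 ''
  7: (12,3) 1 'e'
  8: (3,9) 0 ''
  9: (9,5) 0 ''
  10: (5,11) 1 'g'
  11: (11,4) 1 'g'
  12: (4,10) 2 'gg'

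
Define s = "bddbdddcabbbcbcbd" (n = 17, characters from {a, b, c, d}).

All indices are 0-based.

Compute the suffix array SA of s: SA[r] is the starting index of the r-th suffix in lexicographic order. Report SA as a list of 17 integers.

[8, 9, 10, 11, 13, 15, 0, 3, 7, 12, 14, 16, 2, 6, 1, 5, 4]

rank | idx | suffix
   0 |   8 | abbbcbcbd
   1 |   9 | bbbcbcbd
   2 |  10 | bbcbcbd
   3 |  11 | bcbcbd
   4 |  13 | bcbd
   5 |  15 | bd
   6 |   0 | bddbdddcabbbcbcbd
   7 |   3 | bdddcabbbcbcbd
   8 |   7 | cabbbcbcbd
   9 |  12 | cbcbd
  10 |  14 | cbd
  11 |  16 | d
  12 |   2 | dbdddcabbbcbcbd
  13 |   6 | dcabbbcbcbd
  14 |   1 | ddbdddcabbbcbcbd
  15 |   5 | ddcabbbcbcbd
  16 |   4 | dddcabbbcbcbd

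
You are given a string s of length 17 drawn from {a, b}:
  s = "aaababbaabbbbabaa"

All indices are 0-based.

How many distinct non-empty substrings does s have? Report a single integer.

119

rank→(start, suffix):
  0 → (16, 'a')
  1 → (15, 'aa')
  2 → (0, 'aaababbaabbbbabaa')
  3 → (1, 'aababbaabbbbabaa')
  4 → (7, 'aabbbbabaa')
  5 → (13, 'abaa')
  6 → (2, 'ababbaabbbbabaa')
  7 → (4, 'abbaabbbbabaa')
  8 → (8, 'abbbbabaa')
  9 → (14, 'baa')
  10 → (6, 'baabbbbabaa')
  11 → (12, 'babaa')
  12 → (3, 'babbaabbbbabaa')
  13 → (5, 'bbaabbbbabaa')
  14 → (11, 'bbabaa')
  15 → (10, 'bbbabaa')
  16 → (9, 'bbbbabaa')

SA = [16, 15, 0, 1, 7, 13, 2, 4, 8, 14, 6, 12, 3, 5, 11, 10, 9]
[i] adj suffixes → lcp
  [1] 16/15 → 1 ('a')
  [2] 15/0 → 2 ('aa')
  [3] 0/1 → 2 ('aa')
  [4] 1/7 → 3 ('aab')
  [5] 7/13 → 1 ('a')
  [6] 13/2 → 3 ('aba')
  [7] 2/4 → 2 ('ab')
  [8] 4/8 → 3 ('abb')
  [9] 8/14 → 0 ('')
  [10] 14/6 → 3 ('baa')
  [11] 6/12 → 2 ('ba')
  [12] 12/3 → 3 ('bab')
  [13] 3/5 → 1 ('b')
  [14] 5/11 → 3 ('bba')
  [15] 11/10 → 2 ('bb')
  [16] 10/9 → 3 ('bbb')

n(n+1)/2 = 17·18/2 = 153
Σ LCP = 0 + 1 + 2 + 2 + 3 + 1 + 3 + 2 + 3 + 0 + 3 + 2 + 3 + 1 + 3 + 2 + 3 = 34
distinct = 153 − 34 = 119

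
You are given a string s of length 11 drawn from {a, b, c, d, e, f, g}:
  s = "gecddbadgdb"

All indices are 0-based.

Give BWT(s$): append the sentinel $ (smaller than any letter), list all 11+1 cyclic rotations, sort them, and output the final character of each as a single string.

rank  rotation      last
    0  $gecddbadgdb  b
    1  adgdb$gecddb  b
    2  b$gecddbadgd  d
    3  badgdb$gecdd  d
    4  cddbadgdb$ge  e
    5  db$gecddbadg  g
    6  dbadgdb$gecd  d
    7  ddbadgdb$gec  c
    8  dgdb$gecddba  a
    9  ecddbadgdb$g  g
   10  gdb$gecddbad  d
   11  gecddbadgdb$  $

bbddegdcagd$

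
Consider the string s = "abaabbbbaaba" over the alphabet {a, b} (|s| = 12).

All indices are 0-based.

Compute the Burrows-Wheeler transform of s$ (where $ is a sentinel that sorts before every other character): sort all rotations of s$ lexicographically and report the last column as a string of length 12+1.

rank  rotation       last
    0  $abaabbbbaaba  a
    1  a$abaabbbbaab  b
    2  aaba$abaabbbb  b
    3  aabbbbaaba$ab  b
    4  aba$abaabbbba  a
    5  abaabbbbaaba$  $
    6  abbbbaaba$aba  a
    7  ba$abaabbbbaa  a
    8  baaba$abaabbb  b
    9  baabbbbaaba$a  a
   10  bbaaba$abaabb  b
   11  bbbaaba$abaab  b
   12  bbbbaaba$abaa  a

abbba$aababba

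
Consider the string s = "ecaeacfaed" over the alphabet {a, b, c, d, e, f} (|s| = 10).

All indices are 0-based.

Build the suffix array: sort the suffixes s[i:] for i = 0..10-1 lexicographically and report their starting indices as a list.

[4, 2, 7, 1, 5, 9, 3, 0, 8, 6]

rank→(start, suffix):
  0 → (4, 'acfaed')
  1 → (2, 'aeacfaed')
  2 → (7, 'aed')
  3 → (1, 'caeacfaed')
  4 → (5, 'cfaed')
  5 → (9, 'd')
  6 → (3, 'eacfaed')
  7 → (0, 'ecaeacfaed')
  8 → (8, 'ed')
  9 → (6, 'faed')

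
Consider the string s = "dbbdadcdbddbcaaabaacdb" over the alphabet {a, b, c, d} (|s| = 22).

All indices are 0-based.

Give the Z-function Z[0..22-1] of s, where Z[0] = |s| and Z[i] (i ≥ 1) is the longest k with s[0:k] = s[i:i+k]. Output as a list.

Z[0]=22
i=1: fresh scan; Z[1]=0
i=2: fresh scan; Z[2]=0
i=3: fresh scan; Z[3]=1 grow→box=[3,4)
i=4: fresh scan; Z[4]=0
i=5: fresh scan; Z[5]=1 grow→box=[5,6)
i=6: fresh scan; Z[6]=0
i=7: fresh scan; Z[7]=2 grow→box=[7,9)
i=8: min(r-i=1, Z[1]=0)=0; Z[8]=0
i=9: fresh scan; Z[9]=1 grow→box=[9,10)
i=10: fresh scan; Z[10]=2 grow→box=[10,12)
i=11: min(r-i=1, Z[1]=0)=0; Z[11]=0
i=12: fresh scan; Z[12]=0
i=13: fresh scan; Z[13]=0
i=14: fresh scan; Z[14]=0
i=15: fresh scan; Z[15]=0
i=16: fresh scan; Z[16]=0
i=17: fresh scan; Z[17]=0
i=18: fresh scan; Z[18]=0
i=19: fresh scan; Z[19]=0
i=20: fresh scan; Z[20]=2 grow→box=[20,22)
i=21: min(r-i=1, Z[1]=0)=0; Z[21]=0

[22, 0, 0, 1, 0, 1, 0, 2, 0, 1, 2, 0, 0, 0, 0, 0, 0, 0, 0, 0, 2, 0]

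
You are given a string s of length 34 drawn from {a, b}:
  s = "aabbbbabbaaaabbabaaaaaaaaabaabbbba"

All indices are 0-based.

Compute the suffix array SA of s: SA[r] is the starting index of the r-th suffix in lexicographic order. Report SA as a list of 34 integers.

rank→(start, suffix):
  0 → (33, 'a')
  1 → (17, 'aaaaaaaaabaabbbba')
  2 → (18, 'aaaaaaaabaabbbba')
  3 → (19, 'aaaaaaabaabbbba')
  4 → (20, 'aaaaaabaabbbba')
  5 → (21, 'aaaaabaabbbba')
  6 → (22, 'aaaabaabbbba')
  7 → (9, 'aaaabbabaaaaaaaaabaabbbba')
  8 → (23, 'aaabaabbbba')
  9 → (10, 'aaabbabaaaaaaaaabaabbbba')
  10 → (24, 'aabaabbbba')
  11 → (11, 'aabbabaaaaaaaaabaabbbba')
  12 → (27, 'aabbbba')
  13 → (0, 'aabbbbabbaaaabbabaaaaaaaaabaabbbba')
  14 → (15, 'abaaaaaaaaabaabbbba')
  15 → (25, 'abaabbbba')
  16 → (6, 'abbaaaabbabaaaaaaaaabaabbbba')
  17 → (12, 'abbabaaaaaaaaabaabbbba')
  18 → (28, 'abbbba')
  19 → (1, 'abbbbabbaaaabbabaaaaaaaaabaabbbba')
  20 → (32, 'ba')
  21 → (16, 'baaaaaaaaabaabbbba')
  22 → (8, 'baaaabbabaaaaaaaaabaabbbba')
  23 → (26, 'baabbbba')
  24 → (14, 'babaaaaaaaaabaabbbba')
  25 → (5, 'babbaaaabbabaaaaaaaaabaabbbba')
  26 → (31, 'bba')
  27 → (7, 'bbaaaabbabaaaaaaaaabaabbbba')
  28 → (13, 'bbabaaaaaaaaabaabbbba')
  29 → (4, 'bbabbaaaabbabaaaaaaaaabaabbbba')
  30 → (30, 'bbba')
  31 → (3, 'bbbabbaaaabbabaaaaaaaaabaabbbba')
  32 → (29, 'bbbba')
  33 → (2, 'bbbbabbaaaabbabaaaaaaaaabaabbbba')

[33, 17, 18, 19, 20, 21, 22, 9, 23, 10, 24, 11, 27, 0, 15, 25, 6, 12, 28, 1, 32, 16, 8, 26, 14, 5, 31, 7, 13, 4, 30, 3, 29, 2]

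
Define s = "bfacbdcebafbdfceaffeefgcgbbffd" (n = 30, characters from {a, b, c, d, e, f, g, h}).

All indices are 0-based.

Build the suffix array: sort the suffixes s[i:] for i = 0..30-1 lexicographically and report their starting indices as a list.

[2, 9, 16, 8, 25, 4, 11, 0, 26, 3, 14, 6, 23, 29, 5, 12, 15, 7, 19, 20, 1, 10, 13, 28, 18, 27, 17, 21, 24, 22]

sorted suffixes:
  #0 SA[0]=2  'acbdcebafbdfceaffeefgcgbbffd'
  #1 SA[1]=9  'afbdfceaffeefgcgbbffd'
  #2 SA[2]=16  'affeefgcgbbffd'
  #3 SA[3]=8  'bafbdfceaffeefgcgbbffd'
  #4 SA[4]=25  'bbffd'
  #5 SA[5]=4  'bdcebafbdfceaffeefgcgbbffd'
  #6 SA[6]=11  'bdfceaffeefgcgbbffd'
  #7 SA[7]=0  'bfacbdcebafbdfceaffeefgcgbbffd'
  #8 SA[8]=26  'bffd'
  #9 SA[9]=3  'cbdcebafbdfceaffeefgcgbbffd'
  #10 SA[10]=14  'ceaffeefgcgbbffd'
  #11 SA[11]=6  'cebafbdfceaffeefgcgbbffd'
  #12 SA[12]=23  'cgbbffd'
  #13 SA[13]=29  'd'
  #14 SA[14]=5  'dcebafbdfceaffeefgcgbbffd'
  #15 SA[15]=12  'dfceaffeefgcgbbffd'
  #16 SA[16]=15  'eaffeefgcgbbffd'
  #17 SA[17]=7  'ebafbdfceaffeefgcgbbffd'
  #18 SA[18]=19  'eefgcgbbffd'
  #19 SA[19]=20  'efgcgbbffd'
  #20 SA[20]=1  'facbdcebafbdfceaffeefgcgbbffd'
  #21 SA[21]=10  'fbdfceaffeefgcgbbffd'
  #22 SA[22]=13  'fceaffeefgcgbbffd'
  #23 SA[23]=28  'fd'
  #24 SA[24]=18  'feefgcgbbffd'
  #25 SA[25]=27  'ffd'
  #26 SA[26]=17  'ffeefgcgbbffd'
  #27 SA[27]=21  'fgcgbbffd'
  #28 SA[28]=24  'gbbffd'
  #29 SA[29]=22  'gcgbbffd'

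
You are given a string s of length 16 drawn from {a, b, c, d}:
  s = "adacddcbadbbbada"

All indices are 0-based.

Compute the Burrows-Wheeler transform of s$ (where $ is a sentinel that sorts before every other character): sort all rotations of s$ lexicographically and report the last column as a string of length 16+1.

addb$bbcbddaaaadc

rank  rotation           last
    0  $adacddcbadbbbada  a
    1  a$adacddcbadbbbad  d
    2  acddcbadbbbada$ad  d
    3  ada$adacddcbadbbb  b
    4  adacddcbadbbbada$  $
    5  adbbbada$adacddcb  b
    6  bada$adacddcbadbb  b
    7  badbbbada$adacddc  c
    8  bbada$adacddcbadb  b
    9  bbbada$adacddcbad  d
   10  cbadbbbada$adacdd  d
   11  cddcbadbbbada$ada  a
   12  da$adacddcbadbbba  a
   13  dacddcbadbbbada$a  a
   14  dbbbada$adacddcba  a
   15  dcbadbbbada$adacd  d
   16  ddcbadbbbada$adac  c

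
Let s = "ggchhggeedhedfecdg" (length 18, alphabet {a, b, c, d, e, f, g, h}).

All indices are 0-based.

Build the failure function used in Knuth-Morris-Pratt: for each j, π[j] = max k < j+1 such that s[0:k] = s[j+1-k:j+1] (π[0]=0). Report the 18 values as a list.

[0, 1, 0, 0, 0, 1, 2, 0, 0, 0, 0, 0, 0, 0, 0, 0, 0, 1]

π[0] = 0
j=1 s[j]='g': π[1]=1 (border 'g')
j=2 s[j]='c': k: 1→0; π[2]=0 (border '')
j=3 s[j]='h': π[3]=0 (border '')
j=4 s[j]='h': π[4]=0 (border '')
j=5 s[j]='g': π[5]=1 (border 'g')
j=6 s[j]='g': π[6]=2 (border 'gg')
j=7 s[j]='e': k: 2→1→0; π[7]=0 (border '')
j=8 s[j]='e': π[8]=0 (border '')
j=9 s[j]='d': π[9]=0 (border '')
j=10 s[j]='h': π[10]=0 (border '')
j=11 s[j]='e': π[11]=0 (border '')
j=12 s[j]='d': π[12]=0 (border '')
j=13 s[j]='f': π[13]=0 (border '')
j=14 s[j]='e': π[14]=0 (border '')
j=15 s[j]='c': π[15]=0 (border '')
j=16 s[j]='d': π[16]=0 (border '')
j=17 s[j]='g': π[17]=1 (border 'g')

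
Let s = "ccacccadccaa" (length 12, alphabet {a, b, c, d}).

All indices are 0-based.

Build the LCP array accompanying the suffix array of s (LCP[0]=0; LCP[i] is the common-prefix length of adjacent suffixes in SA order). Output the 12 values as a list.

[0, 1, 1, 1, 0, 2, 2, 1, 3, 3, 2, 0]

rank→(start, suffix):
  0 → (11, 'a')
  1 → (10, 'aa')
  2 → (2, 'acccadccaa')
  3 → (6, 'adccaa')
  4 → (9, 'caa')
  5 → (1, 'cacccadccaa')
  6 → (5, 'cadccaa')
  7 → (8, 'ccaa')
  8 → (0, 'ccacccadccaa')
  9 → (4, 'ccadccaa')
  10 → (3, 'cccadccaa')
  11 → (7, 'dccaa')

SA = [11, 10, 2, 6, 9, 1, 5, 8, 0, 4, 3, 7]
rank  pair      lcp
   1  s[11:],s[10:]  1  'a'
   2  s[10:],s[2:]  1  'a'
   3  s[2:],s[6:]  1  'a'
   4  s[6:],s[9:]  0  ''
   5  s[9:],s[1:]  2  'ca'
   6  s[1:],s[5:]  2  'ca'
   7  s[5:],s[8:]  1  'c'
   8  s[8:],s[0:]  3  'cca'
   9  s[0:],s[4:]  3  'cca'
  10  s[4:],s[3:]  2  'cc'
  11  s[3:],s[7:]  0  ''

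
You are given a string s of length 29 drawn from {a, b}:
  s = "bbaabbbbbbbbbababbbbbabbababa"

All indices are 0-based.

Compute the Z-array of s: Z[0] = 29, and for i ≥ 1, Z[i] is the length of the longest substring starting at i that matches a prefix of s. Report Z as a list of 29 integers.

Z[0]=29
i=1: i≥r, start 0; Z[1]=1 grow→box=[1,2)
i=2: i≥r, start 0; Z[2]=0
i=3: i≥r, start 0; Z[3]=0
i=4: i≥r, start 0; Z[4]=2 grow→box=[4,6)
i=5: min(r-i=1, Z[1]=1)=1; Z[5]=2 grow→box=[5,7)
i=6: min(r-i=1, Z[1]=1)=1; Z[6]=2 grow→box=[6,8)
i=7: min(r-i=1, Z[1]=1)=1; Z[7]=2 grow→box=[7,9)
i=8: min(r-i=1, Z[1]=1)=1; Z[8]=2 grow→box=[8,10)
i=9: min(r-i=1, Z[1]=1)=1; Z[9]=2 grow→box=[9,11)
i=10: min(r-i=1, Z[1]=1)=1; Z[10]=2 grow→box=[10,12)
i=11: min(r-i=1, Z[1]=1)=1; Z[11]=3 grow→box=[11,14)
i=12: min(r-i=2, Z[1]=1)=1; Z[12]=1
i=13: min(r-i=1, Z[2]=0)=0; Z[13]=0
i=14: i≥r, start 0; Z[14]=1 grow→box=[14,15)
i=15: i≥r, start 0; Z[15]=0
i=16: i≥r, start 0; Z[16]=2 grow→box=[16,18)
i=17: min(r-i=1, Z[1]=1)=1; Z[17]=2 grow→box=[17,19)
i=18: min(r-i=1, Z[1]=1)=1; Z[18]=2 grow→box=[18,20)
i=19: min(r-i=1, Z[1]=1)=1; Z[19]=3 grow→box=[19,22)
i=20: min(r-i=2, Z[1]=1)=1; Z[20]=1
i=21: min(r-i=1, Z[2]=0)=0; Z[21]=0
i=22: i≥r, start 0; Z[22]=3 grow→box=[22,25)
i=23: min(r-i=2, Z[1]=1)=1; Z[23]=1
i=24: min(r-i=1, Z[2]=0)=0; Z[24]=0
i=25: i≥r, start 0; Z[25]=1 grow→box=[25,26)
i=26: i≥r, start 0; Z[26]=0
i=27: i≥r, start 0; Z[27]=1 grow→box=[27,28)
i=28: i≥r, start 0; Z[28]=0

[29, 1, 0, 0, 2, 2, 2, 2, 2, 2, 2, 3, 1, 0, 1, 0, 2, 2, 2, 3, 1, 0, 3, 1, 0, 1, 0, 1, 0]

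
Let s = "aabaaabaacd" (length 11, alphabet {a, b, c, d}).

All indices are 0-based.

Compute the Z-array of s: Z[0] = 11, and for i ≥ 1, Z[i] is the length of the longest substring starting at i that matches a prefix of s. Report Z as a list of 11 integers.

Z[0]=11
i=1: outside box; Z[1]=1 extend→box=[1,2)
i=2: outside box; Z[2]=0
i=3: outside box; Z[3]=2 extend→box=[3,5)
i=4: min(r-i=1, Z[1]=1)=1; Z[4]=5 extend→box=[4,9)
i=5: min(r-i=4, Z[1]=1)=1; Z[5]=1
i=6: min(r-i=3, Z[2]=0)=0; Z[6]=0
i=7: min(r-i=2, Z[3]=2)=2; Z[7]=2
i=8: min(r-i=1, Z[4]=5)=1; Z[8]=1
i=9: outside box; Z[9]=0
i=10: outside box; Z[10]=0

[11, 1, 0, 2, 5, 1, 0, 2, 1, 0, 0]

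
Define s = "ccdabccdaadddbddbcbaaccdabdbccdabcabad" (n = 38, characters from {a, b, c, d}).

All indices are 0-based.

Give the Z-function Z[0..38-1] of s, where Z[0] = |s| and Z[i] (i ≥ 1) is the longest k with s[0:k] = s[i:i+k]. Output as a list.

[38, 1, 0, 0, 0, 4, 1, 0, 0, 0, 0, 0, 0, 0, 0, 0, 0, 1, 0, 0, 0, 5, 1, 0, 0, 0, 0, 0, 6, 1, 0, 0, 0, 1, 0, 0, 0, 0]

Z[0]=38
i=1: i≥r, start 0; Z[1]=1 grow→box=[1,2)
i=2: i≥r, start 0; Z[2]=0
i=3: i≥r, start 0; Z[3]=0
i=4: i≥r, start 0; Z[4]=0
i=5: i≥r, start 0; Z[5]=4 grow→box=[5,9)
i=6: min(r-i=3, Z[1]=1)=1; Z[6]=1
i=7: min(r-i=2, Z[2]=0)=0; Z[7]=0
i=8: min(r-i=1, Z[3]=0)=0; Z[8]=0
i=9: i≥r, start 0; Z[9]=0
i=10: i≥r, start 0; Z[10]=0
i=11: i≥r, start 0; Z[11]=0
i=12: i≥r, start 0; Z[12]=0
i=13: i≥r, start 0; Z[13]=0
i=14: i≥r, start 0; Z[14]=0
i=15: i≥r, start 0; Z[15]=0
i=16: i≥r, start 0; Z[16]=0
i=17: i≥r, start 0; Z[17]=1 grow→box=[17,18)
i=18: i≥r, start 0; Z[18]=0
i=19: i≥r, start 0; Z[19]=0
i=20: i≥r, start 0; Z[20]=0
i=21: i≥r, start 0; Z[21]=5 grow→box=[21,26)
i=22: min(r-i=4, Z[1]=1)=1; Z[22]=1
i=23: min(r-i=3, Z[2]=0)=0; Z[23]=0
i=24: min(r-i=2, Z[3]=0)=0; Z[24]=0
i=25: min(r-i=1, Z[4]=0)=0; Z[25]=0
i=26: i≥r, start 0; Z[26]=0
i=27: i≥r, start 0; Z[27]=0
i=28: i≥r, start 0; Z[28]=6 grow→box=[28,34)
i=29: min(r-i=5, Z[1]=1)=1; Z[29]=1
i=30: min(r-i=4, Z[2]=0)=0; Z[30]=0
i=31: min(r-i=3, Z[3]=0)=0; Z[31]=0
i=32: min(r-i=2, Z[4]=0)=0; Z[32]=0
i=33: min(r-i=1, Z[5]=4)=1; Z[33]=1
i=34: i≥r, start 0; Z[34]=0
i=35: i≥r, start 0; Z[35]=0
i=36: i≥r, start 0; Z[36]=0
i=37: i≥r, start 0; Z[37]=0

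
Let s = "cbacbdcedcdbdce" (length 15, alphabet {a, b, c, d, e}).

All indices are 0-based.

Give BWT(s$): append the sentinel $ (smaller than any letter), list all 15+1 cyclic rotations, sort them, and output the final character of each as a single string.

rank  rotation          last
    0  $cbacbdcedcdbdce  e
    1  acbdcedcdbdce$cb  b
    2  bacbdcedcdbdce$c  c
    3  bdce$cbacbdcedcd  d
    4  bdcedcdbdce$cbac  c
    5  cbacbdcedcdbdce$  $
    6  cbdcedcdbdce$cba  a
    7  cdbdce$cbacbdced  d
    8  ce$cbacbdcedcdbd  d
    9  cedcdbdce$cbacbd  d
   10  dbdce$cbacbdcedc  c
   11  dcdbdce$cbacbdce  e
   12  dce$cbacbdcedcdb  b
   13  dcedcdbdce$cbacb  b
   14  e$cbacbdcedcdbdc  c
   15  edcdbdce$cbacbdc  c

ebcdc$adddcebbcc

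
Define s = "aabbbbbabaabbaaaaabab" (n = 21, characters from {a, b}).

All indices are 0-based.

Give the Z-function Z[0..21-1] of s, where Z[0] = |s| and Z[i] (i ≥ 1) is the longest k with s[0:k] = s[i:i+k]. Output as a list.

[21, 1, 0, 0, 0, 0, 0, 1, 0, 4, 1, 0, 0, 2, 2, 2, 3, 1, 0, 1, 0]

Z[0]=21
i=1: i≥r, start 0; Z[1]=1 scan→box=[1,2)
i=2: i≥r, start 0; Z[2]=0
i=3: i≥r, start 0; Z[3]=0
i=4: i≥r, start 0; Z[4]=0
i=5: i≥r, start 0; Z[5]=0
i=6: i≥r, start 0; Z[6]=0
i=7: i≥r, start 0; Z[7]=1 scan→box=[7,8)
i=8: i≥r, start 0; Z[8]=0
i=9: i≥r, start 0; Z[9]=4 scan→box=[9,13)
i=10: min(r-i=3, Z[1]=1)=1; Z[10]=1
i=11: min(r-i=2, Z[2]=0)=0; Z[11]=0
i=12: min(r-i=1, Z[3]=0)=0; Z[12]=0
i=13: i≥r, start 0; Z[13]=2 scan→box=[13,15)
i=14: min(r-i=1, Z[1]=1)=1; Z[14]=2 scan→box=[14,16)
i=15: min(r-i=1, Z[1]=1)=1; Z[15]=2 scan→box=[15,17)
i=16: min(r-i=1, Z[1]=1)=1; Z[16]=3 scan→box=[16,19)
i=17: min(r-i=2, Z[1]=1)=1; Z[17]=1
i=18: min(r-i=1, Z[2]=0)=0; Z[18]=0
i=19: i≥r, start 0; Z[19]=1 scan→box=[19,20)
i=20: i≥r, start 0; Z[20]=0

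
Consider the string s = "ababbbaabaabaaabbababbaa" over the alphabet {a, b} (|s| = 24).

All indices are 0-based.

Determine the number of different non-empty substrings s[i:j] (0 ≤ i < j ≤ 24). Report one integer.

234

rank→(start, suffix):
  0 → (23, 'a')
  1 → (22, 'aa')
  2 → (12, 'aaabbababbaa')
  3 → (9, 'aabaaabbababbaa')
  4 → (6, 'aabaabaaabbababbaa')
  5 → (13, 'aabbababbaa')
  6 → (10, 'abaaabbababbaa')
  7 → (7, 'abaabaaabbababbaa')
  8 → (17, 'ababbaa')
  9 → (0, 'ababbbaabaabaaabbababbaa')
  10 → (19, 'abbaa')
  11 → (14, 'abbababbaa')
  12 → (2, 'abbbaabaabaaabbababbaa')
  13 → (21, 'baa')
  14 → (11, 'baaabbababbaa')
  15 → (8, 'baabaaabbababbaa')
  16 → (5, 'baabaabaaabbababbaa')
  17 → (16, 'bababbaa')
  18 → (18, 'babbaa')
  19 → (1, 'babbbaabaabaaabbababbaa')
  20 → (20, 'bbaa')
  21 → (4, 'bbaabaabaaabbababbaa')
  22 → (15, 'bbababbaa')
  23 → (3, 'bbbaabaabaaabbababbaa')

SA = [23, 22, 12, 9, 6, 13, 10, 7, 17, 0, 19, 14, 2, 21, 11, 8, 5, 16, 18, 1, 20, 4, 15, 3]
rank  pair      lcp
   1  s[23:],s[22:]  1  'a'
   2  s[22:],s[12:]  2  'aa'
   3  s[12:],s[9:]  2  'aa'
   4  s[9:],s[6:]  5  'aabaa'
   5  s[6:],s[13:]  3  'aab'
   6  s[13:],s[10:]  1  'a'
   7  s[10:],s[7:]  4  'abaa'
   8  s[7:],s[17:]  3  'aba'
   9  s[17:],s[0:]  5  'ababb'
  10  s[0:],s[19:]  2  'ab'
  11  s[19:],s[14:]  4  'abba'
  12  s[14:],s[2:]  3  'abb'
  13  s[2:],s[21:]  0  ''
  14  s[21:],s[11:]  3  'baa'
  15  s[11:],s[8:]  3  'baa'
  16  s[8:],s[5:]  6  'baabaa'
  17  s[5:],s[16:]  2  'ba'
  18  s[16:],s[18:]  3  'bab'
  19  s[18:],s[1:]  4  'babb'
  20  s[1:],s[20:]  1  'b'
  21  s[20:],s[4:]  4  'bbaa'
  22  s[4:],s[15:]  3  'bba'
  23  s[15:],s[3:]  2  'bb'

n(n+1)/2 = 24·25/2 = 300
Σ LCP = 0 + 1 + 2 + 2 + 5 + 3 + 1 + 4 + 3 + 5 + 2 + 4 + 3 + 0 + 3 + 3 + 6 + 2 + 3 + 4 + 1 + 4 + 3 + 2 = 66
distinct = 300 − 66 = 234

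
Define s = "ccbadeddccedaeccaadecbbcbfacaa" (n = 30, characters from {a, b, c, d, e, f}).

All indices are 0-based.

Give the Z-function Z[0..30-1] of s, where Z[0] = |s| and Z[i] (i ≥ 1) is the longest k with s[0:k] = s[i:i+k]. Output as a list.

[30, 1, 0, 0, 0, 0, 0, 0, 2, 1, 0, 0, 0, 0, 2, 1, 0, 0, 0, 0, 1, 0, 0, 1, 0, 0, 0, 1, 0, 0]

Z[0]=30
i=1: fresh scan; Z[1]=1 scan→box=[1,2)
i=2: fresh scan; Z[2]=0
i=3: fresh scan; Z[3]=0
i=4: fresh scan; Z[4]=0
i=5: fresh scan; Z[5]=0
i=6: fresh scan; Z[6]=0
i=7: fresh scan; Z[7]=0
i=8: fresh scan; Z[8]=2 scan→box=[8,10)
i=9: min(r-i=1, Z[1]=1)=1; Z[9]=1
i=10: fresh scan; Z[10]=0
i=11: fresh scan; Z[11]=0
i=12: fresh scan; Z[12]=0
i=13: fresh scan; Z[13]=0
i=14: fresh scan; Z[14]=2 scan→box=[14,16)
i=15: min(r-i=1, Z[1]=1)=1; Z[15]=1
i=16: fresh scan; Z[16]=0
i=17: fresh scan; Z[17]=0
i=18: fresh scan; Z[18]=0
i=19: fresh scan; Z[19]=0
i=20: fresh scan; Z[20]=1 scan→box=[20,21)
i=21: fresh scan; Z[21]=0
i=22: fresh scan; Z[22]=0
i=23: fresh scan; Z[23]=1 scan→box=[23,24)
i=24: fresh scan; Z[24]=0
i=25: fresh scan; Z[25]=0
i=26: fresh scan; Z[26]=0
i=27: fresh scan; Z[27]=1 scan→box=[27,28)
i=28: fresh scan; Z[28]=0
i=29: fresh scan; Z[29]=0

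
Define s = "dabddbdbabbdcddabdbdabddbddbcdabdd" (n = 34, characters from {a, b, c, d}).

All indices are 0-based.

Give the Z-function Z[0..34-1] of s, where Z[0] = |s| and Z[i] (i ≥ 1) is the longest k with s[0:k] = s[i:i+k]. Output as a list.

[34, 0, 0, 1, 1, 0, 1, 0, 0, 0, 0, 1, 0, 1, 4, 0, 0, 1, 0, 7, 0, 0, 1, 1, 0, 1, 1, 0, 0, 5, 0, 0, 1, 1]

Z[0]=34
i=1: outside box; Z[1]=0
i=2: outside box; Z[2]=0
i=3: outside box; Z[3]=1 scan→box=[3,4)
i=4: outside box; Z[4]=1 scan→box=[4,5)
i=5: outside box; Z[5]=0
i=6: outside box; Z[6]=1 scan→box=[6,7)
i=7: outside box; Z[7]=0
i=8: outside box; Z[8]=0
i=9: outside box; Z[9]=0
i=10: outside box; Z[10]=0
i=11: outside box; Z[11]=1 scan→box=[11,12)
i=12: outside box; Z[12]=0
i=13: outside box; Z[13]=1 scan→box=[13,14)
i=14: outside box; Z[14]=4 scan→box=[14,18)
i=15: min(r-i=3, Z[1]=0)=0; Z[15]=0
i=16: min(r-i=2, Z[2]=0)=0; Z[16]=0
i=17: min(r-i=1, Z[3]=1)=1; Z[17]=1
i=18: outside box; Z[18]=0
i=19: outside box; Z[19]=7 scan→box=[19,26)
i=20: min(r-i=6, Z[1]=0)=0; Z[20]=0
i=21: min(r-i=5, Z[2]=0)=0; Z[21]=0
i=22: min(r-i=4, Z[3]=1)=1; Z[22]=1
i=23: min(r-i=3, Z[4]=1)=1; Z[23]=1
i=24: min(r-i=2, Z[5]=0)=0; Z[24]=0
i=25: min(r-i=1, Z[6]=1)=1; Z[25]=1
i=26: outside box; Z[26]=1 scan→box=[26,27)
i=27: outside box; Z[27]=0
i=28: outside box; Z[28]=0
i=29: outside box; Z[29]=5 scan→box=[29,34)
i=30: min(r-i=4, Z[1]=0)=0; Z[30]=0
i=31: min(r-i=3, Z[2]=0)=0; Z[31]=0
i=32: min(r-i=2, Z[3]=1)=1; Z[32]=1
i=33: min(r-i=1, Z[4]=1)=1; Z[33]=1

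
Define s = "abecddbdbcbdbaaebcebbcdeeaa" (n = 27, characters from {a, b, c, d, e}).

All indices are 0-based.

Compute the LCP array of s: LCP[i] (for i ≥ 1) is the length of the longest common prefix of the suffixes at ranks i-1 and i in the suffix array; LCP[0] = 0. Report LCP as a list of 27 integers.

[0, 1, 2, 1, 1, 0, 1, 1, 2, 2, 1, 3, 1, 0, 1, 2, 1, 0, 2, 2, 1, 1, 0, 1, 2, 1, 1]

rank→(start, suffix):
  0 → (26, 'a')
  1 → (25, 'aa')
  2 → (13, 'aaebcebbcdeeaa')
  3 → (0, 'abecddbdbcbdbaaebcebbcdeeaa')
  4 → (14, 'aebcebbcdeeaa')
  5 → (12, 'baaebcebbcdeeaa')
  6 → (19, 'bbcdeeaa')
  7 → (8, 'bcbdbaaebcebbcdeeaa')
  8 → (20, 'bcdeeaa')
  9 → (16, 'bcebbcdeeaa')
  10 → (10, 'bdbaaebcebbcdeeaa')
  11 → (6, 'bdbcbdbaaebcebbcdeeaa')
  12 → (1, 'becddbdbcbdbaaebcebbcdeeaa')
  13 → (9, 'cbdbaaebcebbcdeeaa')
  14 → (3, 'cddbdbcbdbaaebcebbcdeeaa')
  15 → (21, 'cdeeaa')
  16 → (17, 'cebbcdeeaa')
  17 → (11, 'dbaaebcebbcdeeaa')
  18 → (7, 'dbcbdbaaebcebbcdeeaa')
  19 → (5, 'dbdbcbdbaaebcebbcdeeaa')
  20 → (4, 'ddbdbcbdbaaebcebbcdeeaa')
  21 → (22, 'deeaa')
  22 → (24, 'eaa')
  23 → (18, 'ebbcdeeaa')
  24 → (15, 'ebcebbcdeeaa')
  25 → (2, 'ecddbdbcbdbaaebcebbcdeeaa')
  26 → (23, 'eeaa')

SA = [26, 25, 13, 0, 14, 12, 19, 8, 20, 16, 10, 6, 1, 9, 3, 21, 17, 11, 7, 5, 4, 22, 24, 18, 15, 2, 23]
rank  pair      lcp
   1  s[26:],s[25:]  1  'a'
   2  s[25:],s[13:]  2  'aa'
   3  s[13:],s[0:]  1  'a'
   4  s[0:],s[14:]  1  'a'
   5  s[14:],s[12:]  0  ''
   6  s[12:],s[19:]  1  'b'
   7  s[19:],s[8:]  1  'b'
   8  s[8:],s[20:]  2  'bc'
   9  s[20:],s[16:]  2  'bc'
  10  s[16:],s[10:]  1  'b'
  11  s[10:],s[6:]  3  'bdb'
  12  s[6:],s[1:]  1  'b'
  13  s[1:],s[9:]  0  ''
  14  s[9:],s[3:]  1  'c'
  15  s[3:],s[21:]  2  'cd'
  16  s[21:],s[17:]  1  'c'
  17  s[17:],s[11:]  0  ''
  18  s[11:],s[7:]  2  'db'
  19  s[7:],s[5:]  2  'db'
  20  s[5:],s[4:]  1  'd'
  21  s[4:],s[22:]  1  'd'
  22  s[22:],s[24:]  0  ''
  23  s[24:],s[18:]  1  'e'
  24  s[18:],s[15:]  2  'eb'
  25  s[15:],s[2:]  1  'e'
  26  s[2:],s[23:]  1  'e'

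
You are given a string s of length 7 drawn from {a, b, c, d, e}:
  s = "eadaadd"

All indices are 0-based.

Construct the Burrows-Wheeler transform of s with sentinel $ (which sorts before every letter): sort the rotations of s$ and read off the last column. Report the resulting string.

rank  rotation  last
    0  $eadaadd  d
    1  aadd$ead  d
    2  adaadd$e  e
    3  add$eada  a
    4  d$eadaad  d
    5  daadd$ea  a
    6  dd$eadaa  a
    7  eadaadd$  $

ddeadaa$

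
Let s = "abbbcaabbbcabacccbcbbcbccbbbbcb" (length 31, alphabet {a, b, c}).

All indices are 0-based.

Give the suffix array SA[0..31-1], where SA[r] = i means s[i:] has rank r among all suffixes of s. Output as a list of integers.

sorted suffixes:
  #0 SA[0]=5  'aabbbcabacccbcbbcbccbbbbcb'
  #1 SA[1]=11  'abacccbcbbcbccbbbbcb'
  #2 SA[2]=0  'abbbcaabbbcabacccbcbbcbccbbbbcb'
  #3 SA[3]=6  'abbbcabacccbcbbcbccbbbbcb'
  #4 SA[4]=13  'acccbcbbcbccbbbbcb'
  #5 SA[5]=30  'b'
  #6 SA[6]=12  'bacccbcbbcbccbbbbcb'
  #7 SA[7]=25  'bbbbcb'
  #8 SA[8]=1  'bbbcaabbbcabacccbcbbcbccbbbbcb'
  #9 SA[9]=7  'bbbcabacccbcbbcbccbbbbcb'
  #10 SA[10]=26  'bbbcb'
  #11 SA[11]=2  'bbcaabbbcabacccbcbbcbccbbbbcb'
  #12 SA[12]=8  'bbcabacccbcbbcbccbbbbcb'
  #13 SA[13]=27  'bbcb'
  #14 SA[14]=19  'bbcbccbbbbcb'
  #15 SA[15]=3  'bcaabbbcabacccbcbbcbccbbbbcb'
  #16 SA[16]=9  'bcabacccbcbbcbccbbbbcb'
  #17 SA[17]=28  'bcb'
  #18 SA[18]=17  'bcbbcbccbbbbcb'
  #19 SA[19]=20  'bcbccbbbbcb'
  #20 SA[20]=22  'bccbbbbcb'
  #21 SA[21]=4  'caabbbcabacccbcbbcbccbbbbcb'
  #22 SA[22]=10  'cabacccbcbbcbccbbbbcb'
  #23 SA[23]=29  'cb'
  #24 SA[24]=24  'cbbbbcb'
  #25 SA[25]=18  'cbbcbccbbbbcb'
  #26 SA[26]=16  'cbcbbcbccbbbbcb'
  #27 SA[27]=21  'cbccbbbbcb'
  #28 SA[28]=23  'ccbbbbcb'
  #29 SA[29]=15  'ccbcbbcbccbbbbcb'
  #30 SA[30]=14  'cccbcbbcbccbbbbcb'

[5, 11, 0, 6, 13, 30, 12, 25, 1, 7, 26, 2, 8, 27, 19, 3, 9, 28, 17, 20, 22, 4, 10, 29, 24, 18, 16, 21, 23, 15, 14]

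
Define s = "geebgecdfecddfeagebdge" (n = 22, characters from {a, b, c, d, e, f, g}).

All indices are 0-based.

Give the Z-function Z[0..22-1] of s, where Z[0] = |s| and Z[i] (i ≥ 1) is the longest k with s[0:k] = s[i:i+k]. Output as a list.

Z[0]=22
i=1: outside box; Z[1]=0
i=2: outside box; Z[2]=0
i=3: outside box; Z[3]=0
i=4: outside box; Z[4]=2 scan→box=[4,6)
i=5: min(r-i=1, Z[1]=0)=0; Z[5]=0
i=6: outside box; Z[6]=0
i=7: outside box; Z[7]=0
i=8: outside box; Z[8]=0
i=9: outside box; Z[9]=0
i=10: outside box; Z[10]=0
i=11: outside box; Z[11]=0
i=12: outside box; Z[12]=0
i=13: outside box; Z[13]=0
i=14: outside box; Z[14]=0
i=15: outside box; Z[15]=0
i=16: outside box; Z[16]=2 scan→box=[16,18)
i=17: min(r-i=1, Z[1]=0)=0; Z[17]=0
i=18: outside box; Z[18]=0
i=19: outside box; Z[19]=0
i=20: outside box; Z[20]=2 scan→box=[20,22)
i=21: min(r-i=1, Z[1]=0)=0; Z[21]=0

[22, 0, 0, 0, 2, 0, 0, 0, 0, 0, 0, 0, 0, 0, 0, 0, 2, 0, 0, 0, 2, 0]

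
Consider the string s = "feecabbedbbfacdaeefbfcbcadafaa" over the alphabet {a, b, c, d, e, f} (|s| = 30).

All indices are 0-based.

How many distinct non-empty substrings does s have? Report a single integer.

rank | idx | suffix
   0 |  29 | a
   1 |  28 | aa
   2 |   4 | abbedbbfacdaeefbfcbcadafaa
   3 |  12 | acdaeefbfcbcadafaa
   4 |  24 | adafaa
   5 |  15 | aeefbfcbcadafaa
   6 |  26 | afaa
   7 |   5 | bbedbbfacdaeefbfcbcadafaa
   8 |   9 | bbfacdaeefbfcbcadafaa
   9 |  22 | bcadafaa
  10 |   6 | bedbbfacdaeefbfcbcadafaa
  11 |  10 | bfacdaeefbfcbcadafaa
  12 |  19 | bfcbcadafaa
  13 |   3 | cabbedbbfacdaeefbfcbcadafaa
  14 |  23 | cadafaa
  15 |  21 | cbcadafaa
  16 |  13 | cdaeefbfcbcadafaa
  17 |  14 | daeefbfcbcadafaa
  18 |  25 | dafaa
  19 |   8 | dbbfacdaeefbfcbcadafaa
  20 |   2 | ecabbedbbfacdaeefbfcbcadafaa
  21 |   7 | edbbfacdaeefbfcbcadafaa
  22 |   1 | eecabbedbbfacdaeefbfcbcadafaa
  23 |  16 | eefbfcbcadafaa
  24 |  17 | efbfcbcadafaa
  25 |  27 | faa
  26 |  11 | facdaeefbfcbcadafaa
  27 |  18 | fbfcbcadafaa
  28 |  20 | fcbcadafaa
  29 |   0 | feecabbedbbfacdaeefbfcbcadafaa

SA = [29, 28, 4, 12, 24, 15, 26, 5, 9, 22, 6, 10, 19, 3, 23, 21, 13, 14, 25, 8, 2, 7, 1, 16, 17, 27, 11, 18, 20, 0]
[i] adj suffixes → lcp
  [1] 29/28 → 1 ('a')
  [2] 28/4 → 1 ('a')
  [3] 4/12 → 1 ('a')
  [4] 12/24 → 1 ('a')
  [5] 24/15 → 1 ('a')
  [6] 15/26 → 1 ('a')
  [7] 26/5 → 0 ('')
  [8] 5/9 → 2 ('bb')
  [9] 9/22 → 1 ('b')
  [10] 22/6 → 1 ('b')
  [11] 6/10 → 1 ('b')
  [12] 10/19 → 2 ('bf')
  [13] 19/3 → 0 ('')
  [14] 3/23 → 2 ('ca')
  [15] 23/21 → 1 ('c')
  [16] 21/13 → 1 ('c')
  [17] 13/14 → 0 ('')
  [18] 14/25 → 2 ('da')
  [19] 25/8 → 1 ('d')
  [20] 8/2 → 0 ('')
  [21] 2/7 → 1 ('e')
  [22] 7/1 → 1 ('e')
  [23] 1/16 → 2 ('ee')
  [24] 16/17 → 1 ('e')
  [25] 17/27 → 0 ('')
  [26] 27/11 → 2 ('fa')
  [27] 11/18 → 1 ('f')
  [28] 18/20 → 1 ('f')
  [29] 20/0 → 1 ('f')

n(n+1)/2 = 30·31/2 = 465
Σ LCP = 0 + 1 + 1 + 1 + 1 + 1 + 1 + 0 + 2 + 1 + 1 + 1 + 2 + 0 + 2 + 1 + 1 + 0 + 2 + 1 + 0 + 1 + 1 + 2 + 1 + 0 + 2 + 1 + 1 + 1 = 30
distinct = 465 − 30 = 435

435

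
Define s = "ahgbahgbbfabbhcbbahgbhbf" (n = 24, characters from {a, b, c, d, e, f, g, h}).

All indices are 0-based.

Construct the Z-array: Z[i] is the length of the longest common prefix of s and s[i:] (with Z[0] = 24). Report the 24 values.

Z[0]=24
i=1: i≥r, start 0; Z[1]=0
i=2: i≥r, start 0; Z[2]=0
i=3: i≥r, start 0; Z[3]=0
i=4: i≥r, start 0; Z[4]=4 grow→box=[4,8)
i=5: min(r-i=3, Z[1]=0)=0; Z[5]=0
i=6: min(r-i=2, Z[2]=0)=0; Z[6]=0
i=7: min(r-i=1, Z[3]=0)=0; Z[7]=0
i=8: i≥r, start 0; Z[8]=0
i=9: i≥r, start 0; Z[9]=0
i=10: i≥r, start 0; Z[10]=1 grow→box=[10,11)
i=11: i≥r, start 0; Z[11]=0
i=12: i≥r, start 0; Z[12]=0
i=13: i≥r, start 0; Z[13]=0
i=14: i≥r, start 0; Z[14]=0
i=15: i≥r, start 0; Z[15]=0
i=16: i≥r, start 0; Z[16]=0
i=17: i≥r, start 0; Z[17]=4 grow→box=[17,21)
i=18: min(r-i=3, Z[1]=0)=0; Z[18]=0
i=19: min(r-i=2, Z[2]=0)=0; Z[19]=0
i=20: min(r-i=1, Z[3]=0)=0; Z[20]=0
i=21: i≥r, start 0; Z[21]=0
i=22: i≥r, start 0; Z[22]=0
i=23: i≥r, start 0; Z[23]=0

[24, 0, 0, 0, 4, 0, 0, 0, 0, 0, 1, 0, 0, 0, 0, 0, 0, 4, 0, 0, 0, 0, 0, 0]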